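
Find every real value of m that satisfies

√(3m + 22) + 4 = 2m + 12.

m = -2

Isolate the radical: √(3m + 22) = 2m + 8.
Square both sides: 3m + 22 = (2m + 8)².
Expand and rearrange: 4m² + 29m + 42 = 0.
Solving gives m = -2 or m = -5.25.
Check each candidate in the original equation:
  m = -2: √(16) = 4, while 2m + 8 = 4 — valid.
  m = -5.25: √(6.25) = 2.5, while 2m + 8 = -2.5 — extraneous.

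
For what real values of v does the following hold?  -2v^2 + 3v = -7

Rearrange to standard form: -2v^2 + 3v + 7 = 0.
Discriminant: (3)^2 - 4*(-2)*7 = 65.
Quadratic formula: v = (-3 +/- sqrt(65)) / (-4).
So v = 3/4 - sqrt(65)/4 ~= -1.2656 or v = 3/4 + sqrt(65)/4 ~= 2.7656.

v = -1.2656 or v = 2.7656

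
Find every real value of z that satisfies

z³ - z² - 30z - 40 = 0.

Possible rational roots are divisors of -40. Testing z = -4 gives 0, so (z + 4) is a factor.
Divide: z³ - z² - 30z - 40 = (z + 4)(z² - 5z - 10).
Apply the quadratic formula to z² - 5z - 10 = 0: z = (5 ± √65)/2, i.e. z ≈ 6.5311 or z ≈ -1.5311.

z = -4 or z = -1.5311 or z = 6.5311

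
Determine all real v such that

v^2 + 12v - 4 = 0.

Discriminant: (12)^2 - 4*1*(-4) = 160.
Quadratic formula: v = (-12 +/- sqrt(160)) / 2.
So v = -6 + 2*sqrt(10) ~= 0.3246 or v = -2*sqrt(10) - 6 ~= -12.3246.

v = -12.3246 or v = 0.3246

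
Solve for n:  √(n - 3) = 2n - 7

n = 4

Square both sides: n - 3 = (2n - 7)².
Expand and rearrange: 4n² - 29n + 52 = 0.
Solving gives n = 4 or n = 3.25.
Check each candidate in the original equation:
  n = 4: √(1) = 1, while 2n - 7 = 1 — valid.
  n = 3.25: √(0.25) = 0.5, while 2n - 7 = -0.5 — extraneous.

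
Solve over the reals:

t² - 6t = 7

Bring every term to one side: t² - 6t - 7 = 0.
Factor: (t + 1)(t - 7) = 0.
So t = -1 or t = 7.

t = -1 or t = 7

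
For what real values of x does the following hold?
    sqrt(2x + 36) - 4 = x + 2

x = 0

Isolate the radical: sqrt(2x + 36) = x + 6.
Square both sides: 2x + 36 = (x + 6)^2.
Expand and rearrange: x^2 + 10x = 0.
Solving gives x = 0 or x = -10.
Check each candidate in the original equation:
  x = 0: sqrt(36) = 6, while x + 6 = 6 — valid.
  x = -10: sqrt(16) = 4, while x + 6 = -4 — extraneous.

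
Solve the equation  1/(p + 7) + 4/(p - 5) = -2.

p = -7.5944 or p = 3.0944

Multiply both sides by (p + 7)(p - 5):
(p - 5) + 4(p + 7) = -2(p + 7)(p - 5).
Expand and collect terms: -2p² - 9p + 47 = 0.
By the quadratic formula, p = (9 ± √457) / -4, so p ≈ -7.5944 or p ≈ 3.0944.
Neither value makes a denominator zero (p ≠ -7, p ≠ 5), so both are valid.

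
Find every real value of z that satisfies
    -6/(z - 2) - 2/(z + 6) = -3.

z = -5.4741 or z = 4.1407

Multiply both sides by (z - 2)(z + 6):
-6(z + 6) - 2(z - 2) = -3(z - 2)(z + 6).
Expand and collect terms: -3z² - 4z + 68 = 0.
By the quadratic formula, z = (4 ± √832) / -6, so z ≈ -5.4741 or z ≈ 4.1407.
Neither value makes a denominator zero (z ≠ 2, z ≠ -6), so both are valid.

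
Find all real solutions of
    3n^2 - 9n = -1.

Rearrange to standard form: 3n^2 - 9n + 1 = 0.
Discriminant: (-9)^2 - 4*3*1 = 69.
Quadratic formula: n = (9 +/- sqrt(69)) / 6.
So n = sqrt(69)/6 + 3/2 ~= 2.8844 or n = 3/2 - sqrt(69)/6 ~= 0.1156.

n = 0.1156 or n = 2.8844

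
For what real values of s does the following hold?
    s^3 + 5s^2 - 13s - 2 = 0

Possible rational roots are divisors of -2. Testing s = 2 gives 0, so (s - 2) is a factor.
Divide: s^3 + 5s^2 - 13s - 2 = (s - 2)(s^2 + 7s + 1).
Apply the quadratic formula to s^2 + 7s + 1 = 0: s = (-7 +/- sqrt(45))/2, i.e. s ~= -0.1459 or s ~= -6.8541.

s = -6.8541 or s = -0.1459 or s = 2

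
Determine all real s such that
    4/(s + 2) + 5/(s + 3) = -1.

Multiply both sides by (s + 2)(s + 3):
4(s + 3) + 5(s + 2) = -(s + 2)(s + 3).
Expand and collect terms: -s² - 14s - 28 = 0.
By the quadratic formula, s = (14 ± √84) / -2, so s ≈ -11.5826 or s ≈ -2.4174.
Neither value makes a denominator zero (s ≠ -2, s ≠ -3), so both are valid.

s = -11.5826 or s = -2.4174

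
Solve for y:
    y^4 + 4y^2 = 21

Let u = y^2. The equation becomes u^2 + 4u - 21 = 0.
Factor: (u - 3)(u + 7) = 0, so u = 3 or u = -7.
y^2 = 3 gives y = +/-sqrt(3) ~= +/-1.7321.
y^2 = -7 < 0 has no real solution.

y = -1.7321 or y = 1.7321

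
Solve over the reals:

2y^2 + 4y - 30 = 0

y = -5 or y = 3

Factor: 2(y - 3)(y + 5) = 0.
So y = 3 or y = -5.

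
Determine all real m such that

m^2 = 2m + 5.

Rearrange to standard form: m^2 - 2m - 5 = 0.
Discriminant: (-2)^2 - 4*1*(-5) = 24.
Quadratic formula: m = (2 +/- sqrt(24)) / 2.
So m = 1 + sqrt(6) ~= 3.4495 or m = 1 - sqrt(6) ~= -1.4495.

m = -1.4495 or m = 3.4495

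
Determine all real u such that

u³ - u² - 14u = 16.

u = -2 or u = -1.7016 or u = 4.7016

Rearrange: u³ - u² - 14u - 16 = 0.
Possible rational roots are divisors of -16. Testing u = -2 gives 0, so (u + 2) is a factor.
Divide: u³ - u² - 14u - 16 = (u + 2)(u² - 3u - 8).
Apply the quadratic formula to u² - 3u - 8 = 0: u = (3 ± √41)/2, i.e. u ≈ 4.7016 or u ≈ -1.7016.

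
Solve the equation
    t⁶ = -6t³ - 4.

Let u = t³. The equation becomes u² + 6u + 4 = 0.
By the quadratic formula, u = -3 + √(5) or u = -3 - √(5).
t³ = -3 + √(5) gives t = -∛(3 - √(5)) ≈ -0.9142.
t³ = -3 - √(5) gives t = -∛(√(5) + 3) ≈ -1.7365.

t = -1.7365 or t = -0.9142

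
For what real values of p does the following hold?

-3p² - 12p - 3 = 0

Discriminant: (-12)² − 4·(-3)·(-3) = 108.
Quadratic formula: p = (12 ± √108) / (-6).
So p = -2 - √(3) ≈ -3.7321 or p = -2 + √(3) ≈ -0.2679.

p = -3.7321 or p = -0.2679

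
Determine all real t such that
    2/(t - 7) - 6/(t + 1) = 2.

Multiply both sides by (t - 7)(t + 1):
2(t + 1) - 6(t - 7) = 2(t - 7)(t + 1).
Expand and collect terms: 2t^2 - 8t - 58 = 0.
By the quadratic formula, t = (8 +/- sqrt(528)) / 4, so t ~= 7.7446 or t ~= -3.7446.
Neither value makes a denominator zero (t != 7, t != -1), so both are valid.

t = -3.7446 or t = 7.7446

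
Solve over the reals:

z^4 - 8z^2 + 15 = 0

z = -2.2361 or z = -1.7321 or z = 1.7321 or z = 2.2361

Let u = z^2. The equation becomes u^2 - 8u + 15 = 0.
Factor: (u - 5)(u - 3) = 0, so u = 5 or u = 3.
z^2 = 5 gives z = +/-sqrt(5) ~= +/-2.2361.
z^2 = 3 gives z = +/-sqrt(3) ~= +/-1.7321.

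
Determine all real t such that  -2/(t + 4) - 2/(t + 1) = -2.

t = -3.3028 or t = 0.3028

Multiply both sides by (t + 4)(t + 1):
-2(t + 1) - 2(t + 4) = -2(t + 4)(t + 1).
Expand and collect terms: -2t^2 - 6t + 2 = 0.
By the quadratic formula, t = (6 +/- sqrt(52)) / -4, so t ~= -3.3028 or t ~= 0.3028.
Neither value makes a denominator zero (t != -4, t != -1), so both are valid.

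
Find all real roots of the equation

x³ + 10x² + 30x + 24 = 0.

Possible rational roots are divisors of 24. Testing x = -4 gives 0, so (x + 4) is a factor.
Divide: x³ + 10x² + 30x + 24 = (x + 4)(x² + 6x + 6).
Apply the quadratic formula to x² + 6x + 6 = 0: x = (-6 ± √12)/2, i.e. x ≈ -1.2679 or x ≈ -4.7321.

x = -4.7321 or x = -4 or x = -1.2679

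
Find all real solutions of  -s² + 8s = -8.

Rearrange to standard form: -s² + 8s + 8 = 0.
Discriminant: (8)² − 4·(-1)·8 = 96.
Quadratic formula: s = (-8 ± √96) / (-2).
So s = 4 - 2·√(6) ≈ -0.899 or s = 4 + 2·√(6) ≈ 8.899.

s = -0.899 or s = 8.899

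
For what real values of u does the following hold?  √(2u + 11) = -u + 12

Square both sides: 2u + 11 = (-u + 12)².
Expand and rearrange: u² - 26u + 133 = 0.
Solving gives u = 19 or u = 7.
Check each candidate in the original equation:
  u = 19: √(49) = 7, while -u + 12 = -7 — extraneous.
  u = 7: √(25) = 5, while -u + 12 = 5 — valid.

u = 7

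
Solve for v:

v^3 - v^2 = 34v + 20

v = -5 or v = -0.6056 or v = 6.6056

Rearrange: v^3 - v^2 - 34v - 20 = 0.
Possible rational roots are divisors of -20. Testing v = -5 gives 0, so (v + 5) is a factor.
Divide: v^3 - v^2 - 34v - 20 = (v + 5)(v^2 - 6v - 4).
Apply the quadratic formula to v^2 - 6v - 4 = 0: v = (6 +/- sqrt(52))/2, i.e. v ~= 6.6056 or v ~= -0.6056.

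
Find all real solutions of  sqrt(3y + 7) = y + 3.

Square both sides: 3y + 7 = (y + 3)^2.
Expand and rearrange: y^2 + 3y + 2 = 0.
Solving gives y = -1 or y = -2.
Check each candidate in the original equation:
  y = -1: sqrt(4) = 2, while y + 3 = 2 — valid.
  y = -2: sqrt(1) = 1, while y + 3 = 1 — valid.

y = -2 or y = -1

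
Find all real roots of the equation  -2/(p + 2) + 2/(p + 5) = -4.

p = -5.4365 or p = -1.5635

Multiply both sides by (p + 2)(p + 5):
-2(p + 5) + 2(p + 2) = -4(p + 2)(p + 5).
Expand and collect terms: -4p² - 28p - 34 = 0.
By the quadratic formula, p = (28 ± √240) / -8, so p ≈ -5.4365 or p ≈ -1.5635.
Neither value makes a denominator zero (p ≠ -2, p ≠ -5), so both are valid.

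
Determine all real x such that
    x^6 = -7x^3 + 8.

Let u = x^3. The equation becomes u^2 + 7u - 8 = 0.
Factor: (u + 8)(u - 1) = 0, so u = -8 or u = 1.
x^3 = -8 gives x = -2.
x^3 = 1 gives x = 1.

x = -2 or x = 1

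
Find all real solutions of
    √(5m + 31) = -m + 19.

Square both sides: 5m + 31 = (-m + 19)².
Expand and rearrange: m² - 43m + 330 = 0.
Solving gives m = 33 or m = 10.
Check each candidate in the original equation:
  m = 33: √(196) = 14, while -m + 19 = -14 — extraneous.
  m = 10: √(81) = 9, while -m + 19 = 9 — valid.

m = 10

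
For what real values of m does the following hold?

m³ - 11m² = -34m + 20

Rearrange: m³ - 11m² + 34m - 20 = 0.
Possible rational roots are divisors of -20. Testing m = 5 gives 0, so (m - 5) is a factor.
Divide: m³ - 11m² + 34m - 20 = (m - 5)(m² - 6m + 4).
Apply the quadratic formula to m² - 6m + 4 = 0: m = (6 ± √20)/2, i.e. m ≈ 5.2361 or m ≈ 0.7639.

m = 0.7639 or m = 5 or m = 5.2361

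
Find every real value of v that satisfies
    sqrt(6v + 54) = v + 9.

Square both sides: 6v + 54 = (v + 9)^2.
Expand and rearrange: v^2 + 12v + 27 = 0.
Solving gives v = -3 or v = -9.
Check each candidate in the original equation:
  v = -3: sqrt(36) = 6, while v + 9 = 6 — valid.
  v = -9: sqrt(0) = 0, while v + 9 = 0 — valid.

v = -9 or v = -3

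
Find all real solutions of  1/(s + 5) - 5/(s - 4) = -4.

Multiply both sides by (s + 5)(s - 4):
(s - 4) - 5(s + 5) = -4(s + 5)(s - 4).
Expand and collect terms: -4s² + 109 = 0.
By the quadratic formula, s = (0 ± √1744) / -8, so s ≈ -5.2202 or s ≈ 5.2202.
Neither value makes a denominator zero (s ≠ -5, s ≠ 4), so both are valid.

s = -5.2202 or s = 5.2202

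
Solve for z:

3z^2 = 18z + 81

z = -3 or z = 9

Bring every term to one side: 3z^2 - 18z - 81 = 0.
Factor: 3(z - 9)(z + 3) = 0.
So z = 9 or z = -3.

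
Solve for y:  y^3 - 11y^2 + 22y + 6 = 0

y = -0.2426 or y = 3 or y = 8.2426

Possible rational roots are divisors of 6. Testing y = 3 gives 0, so (y - 3) is a factor.
Divide: y^3 - 11y^2 + 22y + 6 = (y - 3)(y^2 - 8y - 2).
Apply the quadratic formula to y^2 - 8y - 2 = 0: y = (8 +/- sqrt(72))/2, i.e. y ~= 8.2426 or y ~= -0.2426.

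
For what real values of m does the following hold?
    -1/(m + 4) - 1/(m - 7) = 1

m = -5.0902 or m = 6.0902

Multiply both sides by (m + 4)(m - 7):
-(m - 7) - (m + 4) = (m + 4)(m - 7).
Expand and collect terms: m^2 - m - 31 = 0.
By the quadratic formula, m = (1 +/- sqrt(125)) / 2, so m ~= 6.0902 or m ~= -5.0902.
Neither value makes a denominator zero (m != -4, m != 7), so both are valid.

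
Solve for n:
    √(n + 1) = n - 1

n = 3

Square both sides: n + 1 = (n - 1)².
Expand and rearrange: n² - 3n = 0.
Solving gives n = 3 or n = 0.
Check each candidate in the original equation:
  n = 3: √(4) = 2, while n - 1 = 2 — valid.
  n = 0: √(1) = 1, while n - 1 = -1 — extraneous.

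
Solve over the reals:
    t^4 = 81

t = -3 or t = 3

Let u = t^2. The equation becomes u^2 - 81 = 0.
Factor: (u - 9)(u + 9) = 0, so u = 9 or u = -9.
t^2 = 9 gives t = +/-3.
t^2 = -9 < 0 has no real solution.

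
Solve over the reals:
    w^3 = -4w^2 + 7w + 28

w = -4 or w = -2.6458 or w = 2.6458

Rearrange: w^3 + 4w^2 - 7w - 28 = 0.
Possible rational roots are divisors of -28. Testing w = -4 gives 0, so (w + 4) is a factor.
Divide: w^3 + 4w^2 - 7w - 28 = (w + 4)(w^2 - 7).
Apply the quadratic formula to w^2 - 7 = 0: w = (0 +/- sqrt(28))/2, i.e. w ~= 2.6458 or w ~= -2.6458.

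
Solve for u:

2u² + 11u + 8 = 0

u = -4.6375 or u = -0.8625

Discriminant: (11)² − 4·2·8 = 57.
Quadratic formula: u = (-11 ± √57) / 4.
So u = -11/4 + √(57)/4 ≈ -0.8625 or u = -11/4 - √(57)/4 ≈ -4.6375.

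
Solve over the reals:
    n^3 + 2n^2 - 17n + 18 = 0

Possible rational roots are divisors of 18. Testing n = 2 gives 0, so (n - 2) is a factor.
Divide: n^3 + 2n^2 - 17n + 18 = (n - 2)(n^2 + 4n - 9).
Apply the quadratic formula to n^2 + 4n - 9 = 0: n = (-4 +/- sqrt(52))/2, i.e. n ~= 1.6056 or n ~= -5.6056.

n = -5.6056 or n = 1.6056 or n = 2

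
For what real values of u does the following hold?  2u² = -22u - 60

Bring every term to one side: 2u² + 22u + 60 = 0.
Factor: 2(u + 6)(u + 5) = 0.
So u = -6 or u = -5.

u = -6 or u = -5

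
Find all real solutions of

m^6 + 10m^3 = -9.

Let u = m^3. The equation becomes u^2 + 10u + 9 = 0.
Factor: (u + 1)(u + 9) = 0, so u = -1 or u = -9.
m^3 = -1 gives m = -1.
m^3 = -9 gives m = -(9)^(1/3) ~= -2.0801.

m = -2.0801 or m = -1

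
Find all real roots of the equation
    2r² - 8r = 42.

r = -3 or r = 7

Bring every term to one side: 2r² - 8r - 42 = 0.
Factor: 2(r + 3)(r - 7) = 0.
So r = -3 or r = 7.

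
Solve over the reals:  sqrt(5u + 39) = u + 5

u = 2

Square both sides: 5u + 39 = (u + 5)^2.
Expand and rearrange: u^2 + 5u - 14 = 0.
Solving gives u = 2 or u = -7.
Check each candidate in the original equation:
  u = 2: sqrt(49) = 7, while u + 5 = 7 — valid.
  u = -7: sqrt(4) = 2, while u + 5 = -2 — extraneous.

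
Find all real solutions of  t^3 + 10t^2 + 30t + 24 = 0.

Possible rational roots are divisors of 24. Testing t = -4 gives 0, so (t + 4) is a factor.
Divide: t^3 + 10t^2 + 30t + 24 = (t + 4)(t^2 + 6t + 6).
Apply the quadratic formula to t^2 + 6t + 6 = 0: t = (-6 +/- sqrt(12))/2, i.e. t ~= -1.2679 or t ~= -4.7321.

t = -4.7321 or t = -4 or t = -1.2679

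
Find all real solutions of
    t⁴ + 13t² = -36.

No real solutions.

Let u = t². The equation becomes u² + 13u + 36 = 0.
Factor: (u + 4)(u + 9) = 0, so u = -4 or u = -9.
t² = -4 < 0 has no real solution.
t² = -9 < 0 has no real solution.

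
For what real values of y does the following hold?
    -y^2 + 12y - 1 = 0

Discriminant: (12)^2 - 4*(-1)*(-1) = 140.
Quadratic formula: y = (-12 +/- sqrt(140)) / (-2).
So y = 6 - sqrt(35) ~= 0.0839 or y = sqrt(35) + 6 ~= 11.9161.

y = 0.0839 or y = 11.9161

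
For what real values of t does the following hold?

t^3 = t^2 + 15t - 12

Rearrange: t^3 - t^2 - 15t + 12 = 0.
Possible rational roots are divisors of 12. Testing t = 4 gives 0, so (t - 4) is a factor.
Divide: t^3 - t^2 - 15t + 12 = (t - 4)(t^2 + 3t - 3).
Apply the quadratic formula to t^2 + 3t - 3 = 0: t = (-3 +/- sqrt(21))/2, i.e. t ~= 0.7913 or t ~= -3.7913.

t = -3.7913 or t = 0.7913 or t = 4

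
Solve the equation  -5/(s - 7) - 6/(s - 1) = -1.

Multiply both sides by (s - 7)(s - 1):
-5(s - 1) - 6(s - 7) = -(s - 7)(s - 1).
Expand and collect terms: -s² + 19s - 54 = 0.
By the quadratic formula, s = (-19 ± √145) / -2, so s ≈ 3.4792 or s ≈ 15.5208.
Neither value makes a denominator zero (s ≠ 7, s ≠ 1), so both are valid.

s = 3.4792 or s = 15.5208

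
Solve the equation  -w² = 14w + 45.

Bring every term to one side: -w² - 14w - 45 = 0.
Factor: -1(w + 5)(w + 9) = 0.
So w = -5 or w = -9.

w = -9 or w = -5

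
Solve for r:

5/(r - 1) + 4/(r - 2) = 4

Multiply both sides by (r - 1)(r - 2):
5(r - 2) + 4(r - 1) = 4(r - 1)(r - 2).
Expand and collect terms: 4r^2 - 21r + 22 = 0.
By the quadratic formula, r = (21 +/- sqrt(89)) / 8, so r ~= 3.8042 or r ~= 1.4458.
Neither value makes a denominator zero (r != 1, r != 2), so both are valid.

r = 1.4458 or r = 3.8042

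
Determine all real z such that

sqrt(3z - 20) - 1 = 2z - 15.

z = 8

Isolate the radical: sqrt(3z - 20) = 2z - 14.
Square both sides: 3z - 20 = (2z - 14)^2.
Expand and rearrange: 4z^2 - 59z + 216 = 0.
Solving gives z = 8 or z = 6.75.
Check each candidate in the original equation:
  z = 8: sqrt(4) = 2, while 2z - 14 = 2 — valid.
  z = 6.75: sqrt(0.25) = 0.5, while 2z - 14 = -0.5 — extraneous.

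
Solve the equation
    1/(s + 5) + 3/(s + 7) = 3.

Multiply both sides by (s + 5)(s + 7):
(s + 7) + 3(s + 5) = 3(s + 5)(s + 7).
Expand and collect terms: 3s^2 + 32s + 83 = 0.
By the quadratic formula, s = (-32 +/- sqrt(28)) / 6, so s ~= -4.4514 or s ~= -6.2153.
Neither value makes a denominator zero (s != -5, s != -7), so both are valid.

s = -6.2153 or s = -4.4514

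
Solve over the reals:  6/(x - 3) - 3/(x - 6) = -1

Multiply both sides by (x - 3)(x - 6):
6(x - 6) - 3(x - 3) = -(x - 3)(x - 6).
Expand and collect terms: -x² + 6x + 9 = 0.
By the quadratic formula, x = (-6 ± √72) / -2, so x ≈ -1.2426 or x ≈ 7.2426.
Neither value makes a denominator zero (x ≠ 3, x ≠ 6), so both are valid.

x = -1.2426 or x = 7.2426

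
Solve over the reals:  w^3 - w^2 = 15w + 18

w = -2 or w = -1.8541 or w = 4.8541

Rearrange: w^3 - w^2 - 15w - 18 = 0.
Possible rational roots are divisors of -18. Testing w = -2 gives 0, so (w + 2) is a factor.
Divide: w^3 - w^2 - 15w - 18 = (w + 2)(w^2 - 3w - 9).
Apply the quadratic formula to w^2 - 3w - 9 = 0: w = (3 +/- sqrt(45))/2, i.e. w ~= 4.8541 or w ~= -1.8541.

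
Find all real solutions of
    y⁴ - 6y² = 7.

y = -2.6458 or y = 2.6458

Let u = y². The equation becomes u² - 6u - 7 = 0.
Factor: (u - 7)(u + 1) = 0, so u = 7 or u = -1.
y² = 7 gives y = ±√(7) ≈ ±2.6458.
y² = -1 < 0 has no real solution.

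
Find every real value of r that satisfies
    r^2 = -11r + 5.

Rearrange to standard form: r^2 + 11r - 5 = 0.
Discriminant: (11)^2 - 4*1*(-5) = 141.
Quadratic formula: r = (-11 +/- sqrt(141)) / 2.
So r = -11/2 + sqrt(141)/2 ~= 0.4372 or r = -sqrt(141)/2 - 11/2 ~= -11.4372.

r = -11.4372 or r = 0.4372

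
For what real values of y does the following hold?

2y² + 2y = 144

y = -9 or y = 8

Bring every term to one side: 2y² + 2y - 144 = 0.
Factor: 2(y - 8)(y + 9) = 0.
So y = 8 or y = -9.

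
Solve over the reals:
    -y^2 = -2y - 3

y = -1 or y = 3

Bring every term to one side: -y^2 + 2y + 3 = 0.
Factor: -1(y - 3)(y + 1) = 0.
So y = 3 or y = -1.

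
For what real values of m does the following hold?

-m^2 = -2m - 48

Bring every term to one side: -m^2 + 2m + 48 = 0.
Factor: -1(m - 8)(m + 6) = 0.
So m = 8 or m = -6.

m = -6 or m = 8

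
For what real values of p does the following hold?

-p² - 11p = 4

Rearrange to standard form: -p² - 11p - 4 = 0.
Discriminant: (-11)² − 4·(-1)·(-4) = 105.
Quadratic formula: p = (11 ± √105) / (-2).
So p = -11/2 - √(105)/2 ≈ -10.6235 or p = -11/2 + √(105)/2 ≈ -0.3765.

p = -10.6235 or p = -0.3765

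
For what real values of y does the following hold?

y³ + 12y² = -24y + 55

y = -8.3218 or y = -5 or y = 1.3218

Rearrange: y³ + 12y² + 24y - 55 = 0.
Possible rational roots are divisors of -55. Testing y = -5 gives 0, so (y + 5) is a factor.
Divide: y³ + 12y² + 24y - 55 = (y + 5)(y² + 7y - 11).
Apply the quadratic formula to y² + 7y - 11 = 0: y = (-7 ± √93)/2, i.e. y ≈ 1.3218 or y ≈ -8.3218.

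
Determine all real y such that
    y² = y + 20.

Bring every term to one side: y² - y - 20 = 0.
Factor: (y - 5)(y + 4) = 0.
So y = 5 or y = -4.

y = -4 or y = 5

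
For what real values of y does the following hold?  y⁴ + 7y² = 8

Let u = y². The equation becomes u² + 7u - 8 = 0.
Factor: (u - 1)(u + 8) = 0, so u = 1 or u = -8.
y² = 1 gives y = ±1.
y² = -8 < 0 has no real solution.

y = -1 or y = 1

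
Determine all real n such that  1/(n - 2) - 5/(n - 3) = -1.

n = 1.8074 or n = 7.1926

Multiply both sides by (n - 2)(n - 3):
(n - 3) - 5(n - 2) = -(n - 2)(n - 3).
Expand and collect terms: -n² + 9n - 13 = 0.
By the quadratic formula, n = (-9 ± √29) / -2, so n ≈ 1.8074 or n ≈ 7.1926.
Neither value makes a denominator zero (n ≠ 2, n ≠ 3), so both are valid.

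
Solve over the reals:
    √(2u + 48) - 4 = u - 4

u = 8

Isolate the radical: √(2u + 48) = u.
Square both sides: 2u + 48 = (u)².
Expand and rearrange: u² - 2u - 48 = 0.
Solving gives u = 8 or u = -6.
Check each candidate in the original equation:
  u = 8: √(64) = 8, while u = 8 — valid.
  u = -6: √(36) = 6, while u = -6 — extraneous.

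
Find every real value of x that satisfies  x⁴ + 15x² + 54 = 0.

Let u = x². The equation becomes u² + 15u + 54 = 0.
Factor: (u + 6)(u + 9) = 0, so u = -6 or u = -9.
x² = -6 < 0 has no real solution.
x² = -9 < 0 has no real solution.

No real solutions.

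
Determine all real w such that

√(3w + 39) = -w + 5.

Square both sides: 3w + 39 = (-w + 5)².
Expand and rearrange: w² - 13w - 14 = 0.
Solving gives w = 14 or w = -1.
Check each candidate in the original equation:
  w = 14: √(81) = 9, while -w + 5 = -9 — extraneous.
  w = -1: √(36) = 6, while -w + 5 = 6 — valid.

w = -1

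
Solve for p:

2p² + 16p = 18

p = -9 or p = 1

Bring every term to one side: 2p² + 16p - 18 = 0.
Factor: 2(p - 1)(p + 9) = 0.
So p = 1 or p = -9.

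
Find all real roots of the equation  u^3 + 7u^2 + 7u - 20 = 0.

u = -4.1926 or u = -4 or u = 1.1926

Possible rational roots are divisors of -20. Testing u = -4 gives 0, so (u + 4) is a factor.
Divide: u^3 + 7u^2 + 7u - 20 = (u + 4)(u^2 + 3u - 5).
Apply the quadratic formula to u^2 + 3u - 5 = 0: u = (-3 +/- sqrt(29))/2, i.e. u ~= 1.1926 or u ~= -4.1926.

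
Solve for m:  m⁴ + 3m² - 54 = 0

m = -2.4495 or m = 2.4495

Let u = m². The equation becomes u² + 3u - 54 = 0.
Factor: (u + 9)(u - 6) = 0, so u = -9 or u = 6.
m² = -9 < 0 has no real solution.
m² = 6 gives m = ±√(6) ≈ ±2.4495.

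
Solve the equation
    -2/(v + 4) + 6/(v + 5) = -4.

v = -6.2247 or v = -3.7753

Multiply both sides by (v + 4)(v + 5):
-2(v + 5) + 6(v + 4) = -4(v + 4)(v + 5).
Expand and collect terms: -4v² - 40v - 94 = 0.
By the quadratic formula, v = (40 ± √96) / -8, so v ≈ -6.2247 or v ≈ -3.7753.
Neither value makes a denominator zero (v ≠ -4, v ≠ -5), so both are valid.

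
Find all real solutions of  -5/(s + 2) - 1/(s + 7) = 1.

s = -9.7913 or s = -5.2087

Multiply both sides by (s + 2)(s + 7):
-5(s + 7) - (s + 2) = (s + 2)(s + 7).
Expand and collect terms: s^2 + 15s + 51 = 0.
By the quadratic formula, s = (-15 +/- sqrt(21)) / 2, so s ~= -5.2087 or s ~= -9.7913.
Neither value makes a denominator zero (s != -2, s != -7), so both are valid.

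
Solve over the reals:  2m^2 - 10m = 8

Rearrange to standard form: 2m^2 - 10m - 8 = 0.
Discriminant: (-10)^2 - 4*2*(-8) = 164.
Quadratic formula: m = (10 +/- sqrt(164)) / 4.
So m = 5/2 + sqrt(41)/2 ~= 5.7016 or m = 5/2 - sqrt(41)/2 ~= -0.7016.

m = -0.7016 or m = 5.7016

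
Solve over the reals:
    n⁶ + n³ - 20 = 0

Let u = n³. The equation becomes u² + u - 20 = 0.
Factor: (u - 4)(u + 5) = 0, so u = 4 or u = -5.
n³ = 4 gives n = ∛(4) ≈ 1.5874.
n³ = -5 gives n = -∛(5) ≈ -1.71.

n = -1.71 or n = 1.5874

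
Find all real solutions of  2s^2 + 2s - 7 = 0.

Discriminant: (2)^2 - 4*2*(-7) = 60.
Quadratic formula: s = (-2 +/- sqrt(60)) / 4.
So s = -1/2 + sqrt(15)/2 ~= 1.4365 or s = -sqrt(15)/2 - 1/2 ~= -2.4365.

s = -2.4365 or s = 1.4365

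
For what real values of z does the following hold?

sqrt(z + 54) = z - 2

Square both sides: z + 54 = (z - 2)^2.
Expand and rearrange: z^2 - 5z - 50 = 0.
Solving gives z = 10 or z = -5.
Check each candidate in the original equation:
  z = 10: sqrt(64) = 8, while z - 2 = 8 — valid.
  z = -5: sqrt(49) = 7, while z - 2 = -7 — extraneous.

z = 10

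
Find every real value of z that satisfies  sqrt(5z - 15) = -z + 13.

z = 8

Square both sides: 5z - 15 = (-z + 13)^2.
Expand and rearrange: z^2 - 31z + 184 = 0.
Solving gives z = 23 or z = 8.
Check each candidate in the original equation:
  z = 23: sqrt(100) = 10, while -z + 13 = -10 — extraneous.
  z = 8: sqrt(25) = 5, while -z + 13 = 5 — valid.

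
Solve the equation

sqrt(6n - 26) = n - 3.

Square both sides: 6n - 26 = (n - 3)^2.
Expand and rearrange: n^2 - 12n + 35 = 0.
Solving gives n = 7 or n = 5.
Check each candidate in the original equation:
  n = 7: sqrt(16) = 4, while n - 3 = 4 — valid.
  n = 5: sqrt(4) = 2, while n - 3 = 2 — valid.

n = 5 or n = 7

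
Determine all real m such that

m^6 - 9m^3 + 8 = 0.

Let u = m^3. The equation becomes u^2 - 9u + 8 = 0.
Factor: (u - 1)(u - 8) = 0, so u = 1 or u = 8.
m^3 = 1 gives m = 1.
m^3 = 8 gives m = 2.

m = 1 or m = 2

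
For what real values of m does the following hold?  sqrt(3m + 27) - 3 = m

m = 3

Isolate the radical: sqrt(3m + 27) = m + 3.
Square both sides: 3m + 27 = (m + 3)^2.
Expand and rearrange: m^2 + 3m - 18 = 0.
Solving gives m = 3 or m = -6.
Check each candidate in the original equation:
  m = 3: sqrt(36) = 6, while m + 3 = 6 — valid.
  m = -6: sqrt(9) = 3, while m + 3 = -3 — extraneous.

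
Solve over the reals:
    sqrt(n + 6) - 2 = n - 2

Isolate the radical: sqrt(n + 6) = n.
Square both sides: n + 6 = (n)^2.
Expand and rearrange: n^2 - n - 6 = 0.
Solving gives n = 3 or n = -2.
Check each candidate in the original equation:
  n = 3: sqrt(9) = 3, while n = 3 — valid.
  n = -2: sqrt(4) = 2, while n = -2 — extraneous.

n = 3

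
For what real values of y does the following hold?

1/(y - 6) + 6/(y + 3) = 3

y = -1.0898 or y = 6.4231

Multiply both sides by (y - 6)(y + 3):
(y + 3) + 6(y - 6) = 3(y - 6)(y + 3).
Expand and collect terms: 3y² - 16y - 21 = 0.
By the quadratic formula, y = (16 ± √508) / 6, so y ≈ 6.4231 or y ≈ -1.0898.
Neither value makes a denominator zero (y ≠ 6, y ≠ -3), so both are valid.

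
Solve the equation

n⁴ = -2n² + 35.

Let u = n². The equation becomes u² + 2u - 35 = 0.
Factor: (u + 7)(u - 5) = 0, so u = -7 or u = 5.
n² = -7 < 0 has no real solution.
n² = 5 gives n = ±√(5) ≈ ±2.2361.

n = -2.2361 or n = 2.2361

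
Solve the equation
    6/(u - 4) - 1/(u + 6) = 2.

u = -6.388 or u = 6.888

Multiply both sides by (u - 4)(u + 6):
6(u + 6) - (u - 4) = 2(u - 4)(u + 6).
Expand and collect terms: 2u^2 - u - 88 = 0.
By the quadratic formula, u = (1 +/- sqrt(705)) / 4, so u ~= 6.888 or u ~= -6.388.
Neither value makes a denominator zero (u != 4, u != -6), so both are valid.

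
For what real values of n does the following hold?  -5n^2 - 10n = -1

Rearrange to standard form: -5n^2 - 10n + 1 = 0.
Discriminant: (-10)^2 - 4*(-5)*1 = 120.
Quadratic formula: n = (10 +/- sqrt(120)) / (-10).
So n = -sqrt(30)/5 - 1 ~= -2.0954 or n = -1 + sqrt(30)/5 ~= 0.0954.

n = -2.0954 or n = 0.0954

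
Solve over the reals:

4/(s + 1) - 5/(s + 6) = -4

s = -4.1754 or s = -2.5746

Multiply both sides by (s + 1)(s + 6):
4(s + 6) - 5(s + 1) = -4(s + 1)(s + 6).
Expand and collect terms: -4s^2 - 27s - 43 = 0.
By the quadratic formula, s = (27 +/- sqrt(41)) / -8, so s ~= -4.1754 or s ~= -2.5746.
Neither value makes a denominator zero (s != -1, s != -6), so both are valid.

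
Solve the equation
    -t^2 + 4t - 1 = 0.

Discriminant: (4)^2 - 4*(-1)*(-1) = 12.
Quadratic formula: t = (-4 +/- sqrt(12)) / (-2).
So t = 2 - sqrt(3) ~= 0.2679 or t = sqrt(3) + 2 ~= 3.7321.

t = 0.2679 or t = 3.7321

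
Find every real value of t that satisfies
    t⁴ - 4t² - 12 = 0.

t = -2.4495 or t = 2.4495

Let u = t². The equation becomes u² - 4u - 12 = 0.
Factor: (u + 2)(u - 6) = 0, so u = -2 or u = 6.
t² = -2 < 0 has no real solution.
t² = 6 gives t = ±√(6) ≈ ±2.4495.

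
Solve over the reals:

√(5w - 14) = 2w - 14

w = 10

Square both sides: 5w - 14 = (2w - 14)².
Expand and rearrange: 4w² - 61w + 210 = 0.
Solving gives w = 10 or w = 5.25.
Check each candidate in the original equation:
  w = 10: √(36) = 6, while 2w - 14 = 6 — valid.
  w = 5.25: √(12.25) = 3.5, while 2w - 14 = -3.5 — extraneous.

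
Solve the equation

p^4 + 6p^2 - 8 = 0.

p = -1.0598 or p = 1.0598

Let u = p^2. The equation becomes u^2 + 6u - 8 = 0.
By the quadratic formula, u = -3 + sqrt(17) or u = -sqrt(17) - 3.
p^2 = -3 + sqrt(17) gives p = +/-sqrt(-3 + sqrt(17)) ~= +/-1.0598.
p^2 = -sqrt(17) - 3 < 0 has no real solution.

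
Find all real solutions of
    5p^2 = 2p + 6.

p = -0.9136 or p = 1.3136

Rearrange to standard form: 5p^2 - 2p - 6 = 0.
Discriminant: (-2)^2 - 4*5*(-6) = 124.
Quadratic formula: p = (2 +/- sqrt(124)) / 10.
So p = 1/5 + sqrt(31)/5 ~= 1.3136 or p = 1/5 - sqrt(31)/5 ~= -0.9136.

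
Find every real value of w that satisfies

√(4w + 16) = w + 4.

Square both sides: 4w + 16 = (w + 4)².
Expand and rearrange: w² + 4w = 0.
Solving gives w = 0 or w = -4.
Check each candidate in the original equation:
  w = 0: √(16) = 4, while w + 4 = 4 — valid.
  w = -4: √(0) = 0, while w + 4 = 0 — valid.

w = -4 or w = 0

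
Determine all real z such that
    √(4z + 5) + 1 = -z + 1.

Isolate the radical: √(4z + 5) = -z.
Square both sides: 4z + 5 = (-z)².
Expand and rearrange: z² - 4z - 5 = 0.
Solving gives z = 5 or z = -1.
Check each candidate in the original equation:
  z = 5: √(25) = 5, while -z = -5 — extraneous.
  z = -1: √(1) = 1, while -z = 1 — valid.

z = -1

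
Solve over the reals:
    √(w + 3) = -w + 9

w = 6

Square both sides: w + 3 = (-w + 9)².
Expand and rearrange: w² - 19w + 78 = 0.
Solving gives w = 13 or w = 6.
Check each candidate in the original equation:
  w = 13: √(16) = 4, while -w + 9 = -4 — extraneous.
  w = 6: √(9) = 3, while -w + 9 = 3 — valid.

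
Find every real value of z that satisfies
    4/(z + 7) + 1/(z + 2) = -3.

Multiply both sides by (z + 7)(z + 2):
4(z + 2) + (z + 7) = -3(z + 7)(z + 2).
Expand and collect terms: -3z^2 - 32z - 57 = 0.
By the quadratic formula, z = (32 +/- sqrt(340)) / -6, so z ~= -8.4065 or z ~= -2.2602.
Neither value makes a denominator zero (z != -7, z != -2), so both are valid.

z = -8.4065 or z = -2.2602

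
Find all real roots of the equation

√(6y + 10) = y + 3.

y = -1 or y = 1

Square both sides: 6y + 10 = (y + 3)².
Expand and rearrange: y² - 1 = 0.
Solving gives y = 1 or y = -1.
Check each candidate in the original equation:
  y = 1: √(16) = 4, while y + 3 = 4 — valid.
  y = -1: √(4) = 2, while y + 3 = 2 — valid.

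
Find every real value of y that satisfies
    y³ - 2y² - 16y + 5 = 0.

Possible rational roots are divisors of 5. Testing y = 5 gives 0, so (y - 5) is a factor.
Divide: y³ - 2y² - 16y + 5 = (y - 5)(y² + 3y - 1).
Apply the quadratic formula to y² + 3y - 1 = 0: y = (-3 ± √13)/2, i.e. y ≈ 0.3028 or y ≈ -3.3028.

y = -3.3028 or y = 0.3028 or y = 5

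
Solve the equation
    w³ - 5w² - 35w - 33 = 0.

w = -3 or w = -1.1962 or w = 9.1962

Possible rational roots are divisors of -33. Testing w = -3 gives 0, so (w + 3) is a factor.
Divide: w³ - 5w² - 35w - 33 = (w + 3)(w² - 8w - 11).
Apply the quadratic formula to w² - 8w - 11 = 0: w = (8 ± √108)/2, i.e. w ≈ 9.1962 or w ≈ -1.1962.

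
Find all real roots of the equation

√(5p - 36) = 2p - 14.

Square both sides: 5p - 36 = (2p - 14)².
Expand and rearrange: 4p² - 61p + 232 = 0.
Solving gives p = 8 or p = 7.25.
Check each candidate in the original equation:
  p = 8: √(4) = 2, while 2p - 14 = 2 — valid.
  p = 7.25: √(0.25) = 0.5, while 2p - 14 = 0.5 — valid.

p = 7.25 or p = 8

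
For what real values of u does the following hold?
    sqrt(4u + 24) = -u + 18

Square both sides: 4u + 24 = (-u + 18)^2.
Expand and rearrange: u^2 - 40u + 300 = 0.
Solving gives u = 30 or u = 10.
Check each candidate in the original equation:
  u = 30: sqrt(144) = 12, while -u + 18 = -12 — extraneous.
  u = 10: sqrt(64) = 8, while -u + 18 = 8 — valid.

u = 10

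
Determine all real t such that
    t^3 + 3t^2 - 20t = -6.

t = -6.3166 or t = 0.3166 or t = 3

Rearrange: t^3 + 3t^2 - 20t + 6 = 0.
Possible rational roots are divisors of 6. Testing t = 3 gives 0, so (t - 3) is a factor.
Divide: t^3 + 3t^2 - 20t + 6 = (t - 3)(t^2 + 6t - 2).
Apply the quadratic formula to t^2 + 6t - 2 = 0: t = (-6 +/- sqrt(44))/2, i.e. t ~= 0.3166 or t ~= -6.3166.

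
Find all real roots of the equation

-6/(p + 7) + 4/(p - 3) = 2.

Multiply both sides by (p + 7)(p - 3):
-6(p - 3) + 4(p + 7) = 2(p + 7)(p - 3).
Expand and collect terms: 2p^2 + 10p - 88 = 0.
By the quadratic formula, p = (-10 +/- sqrt(804)) / 4, so p ~= 4.5887 or p ~= -9.5887.
Neither value makes a denominator zero (p != -7, p != 3), so both are valid.

p = -9.5887 or p = 4.5887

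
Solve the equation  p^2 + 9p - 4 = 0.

p = -9.4244 or p = 0.4244

Discriminant: (9)^2 - 4*1*(-4) = 97.
Quadratic formula: p = (-9 +/- sqrt(97)) / 2.
So p = -9/2 + sqrt(97)/2 ~= 0.4244 or p = -sqrt(97)/2 - 9/2 ~= -9.4244.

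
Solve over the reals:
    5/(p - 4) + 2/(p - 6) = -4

Multiply both sides by (p - 4)(p - 6):
5(p - 6) + 2(p - 4) = -4(p - 4)(p - 6).
Expand and collect terms: -4p^2 + 33p - 58 = 0.
By the quadratic formula, p = (-33 +/- sqrt(161)) / -8, so p ~= 2.5389 or p ~= 5.7111.
Neither value makes a denominator zero (p != 4, p != 6), so both are valid.

p = 2.5389 or p = 5.7111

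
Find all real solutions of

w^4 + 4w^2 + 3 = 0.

Let u = w^2. The equation becomes u^2 + 4u + 3 = 0.
Factor: (u + 3)(u + 1) = 0, so u = -3 or u = -1.
w^2 = -3 < 0 has no real solution.
w^2 = -1 < 0 has no real solution.

No real solutions.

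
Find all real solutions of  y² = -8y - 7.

y = -7 or y = -1

Bring every term to one side: y² + 8y + 7 = 0.
Factor: (y + 1)(y + 7) = 0.
So y = -1 or y = -7.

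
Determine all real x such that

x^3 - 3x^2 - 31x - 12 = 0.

x = -4 or x = -0.4051 or x = 7.4051

Possible rational roots are divisors of -12. Testing x = -4 gives 0, so (x + 4) is a factor.
Divide: x^3 - 3x^2 - 31x - 12 = (x + 4)(x^2 - 7x - 3).
Apply the quadratic formula to x^2 - 7x - 3 = 0: x = (7 +/- sqrt(61))/2, i.e. x ~= 7.4051 or x ~= -0.4051.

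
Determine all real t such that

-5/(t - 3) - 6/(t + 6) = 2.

Multiply both sides by (t - 3)(t + 6):
-5(t + 6) - 6(t - 3) = 2(t - 3)(t + 6).
Expand and collect terms: 2t^2 + 17t - 24 = 0.
By the quadratic formula, t = (-17 +/- sqrt(481)) / 4, so t ~= 1.2329 or t ~= -9.7329.
Neither value makes a denominator zero (t != 3, t != -6), so both are valid.

t = -9.7329 or t = 1.2329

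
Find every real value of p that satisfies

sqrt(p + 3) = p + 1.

p = 1

Square both sides: p + 3 = (p + 1)^2.
Expand and rearrange: p^2 + p - 2 = 0.
Solving gives p = 1 or p = -2.
Check each candidate in the original equation:
  p = 1: sqrt(4) = 2, while p + 1 = 2 — valid.
  p = -2: sqrt(1) = 1, while p + 1 = -1 — extraneous.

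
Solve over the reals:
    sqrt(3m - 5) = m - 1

m = 2 or m = 3

Square both sides: 3m - 5 = (m - 1)^2.
Expand and rearrange: m^2 - 5m + 6 = 0.
Solving gives m = 3 or m = 2.
Check each candidate in the original equation:
  m = 3: sqrt(4) = 2, while m - 1 = 2 — valid.
  m = 2: sqrt(1) = 1, while m - 1 = 1 — valid.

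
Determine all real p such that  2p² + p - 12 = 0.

Discriminant: (1)² − 4·2·(-12) = 97.
Quadratic formula: p = (-1 ± √97) / 4.
So p = -1/4 + √(97)/4 ≈ 2.2122 or p = -√(97)/4 - 1/4 ≈ -2.7122.

p = -2.7122 or p = 2.2122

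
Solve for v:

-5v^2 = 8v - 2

Rearrange to standard form: -5v^2 - 8v + 2 = 0.
Discriminant: (-8)^2 - 4*(-5)*2 = 104.
Quadratic formula: v = (8 +/- sqrt(104)) / (-10).
So v = -sqrt(26)/5 - 4/5 ~= -1.8198 or v = -4/5 + sqrt(26)/5 ~= 0.2198.

v = -1.8198 or v = 0.2198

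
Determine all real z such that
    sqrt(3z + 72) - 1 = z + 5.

Isolate the radical: sqrt(3z + 72) = z + 6.
Square both sides: 3z + 72 = (z + 6)^2.
Expand and rearrange: z^2 + 9z - 36 = 0.
Solving gives z = 3 or z = -12.
Check each candidate in the original equation:
  z = 3: sqrt(81) = 9, while z + 6 = 9 — valid.
  z = -12: sqrt(36) = 6, while z + 6 = -6 — extraneous.

z = 3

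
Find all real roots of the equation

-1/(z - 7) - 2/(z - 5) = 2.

Multiply both sides by (z - 7)(z - 5):
-(z - 5) - 2(z - 7) = 2(z - 7)(z - 5).
Expand and collect terms: 2z² - 21z + 51 = 0.
By the quadratic formula, z = (21 ± √33) / 4, so z ≈ 6.6861 or z ≈ 3.8139.
Neither value makes a denominator zero (z ≠ 7, z ≠ 5), so both are valid.

z = 3.8139 or z = 6.6861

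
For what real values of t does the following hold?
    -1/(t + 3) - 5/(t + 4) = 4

t = -5.3956 or t = -3.1044

Multiply both sides by (t + 3)(t + 4):
-(t + 4) - 5(t + 3) = 4(t + 3)(t + 4).
Expand and collect terms: 4t² + 34t + 67 = 0.
By the quadratic formula, t = (-34 ± √84) / 8, so t ≈ -3.1044 or t ≈ -5.3956.
Neither value makes a denominator zero (t ≠ -3, t ≠ -4), so both are valid.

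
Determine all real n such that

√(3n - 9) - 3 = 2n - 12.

Isolate the radical: √(3n - 9) = 2n - 9.
Square both sides: 3n - 9 = (2n - 9)².
Expand and rearrange: 4n² - 39n + 90 = 0.
Solving gives n = 6 or n = 3.75.
Check each candidate in the original equation:
  n = 6: √(9) = 3, while 2n - 9 = 3 — valid.
  n = 3.75: √(2.25) = 1.5, while 2n - 9 = -1.5 — extraneous.

n = 6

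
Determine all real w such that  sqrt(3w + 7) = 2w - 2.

Square both sides: 3w + 7 = (2w - 2)^2.
Expand and rearrange: 4w^2 - 11w - 3 = 0.
Solving gives w = 3 or w = -0.25.
Check each candidate in the original equation:
  w = 3: sqrt(16) = 4, while 2w - 2 = 4 — valid.
  w = -0.25: sqrt(6.25) = 2.5, while 2w - 2 = -2.5 — extraneous.

w = 3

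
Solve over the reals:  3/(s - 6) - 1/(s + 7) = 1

s = -7.8217 or s = 8.8217

Multiply both sides by (s - 6)(s + 7):
3(s + 7) - (s - 6) = (s - 6)(s + 7).
Expand and collect terms: s² - s - 69 = 0.
By the quadratic formula, s = (1 ± √277) / 2, so s ≈ 8.8217 or s ≈ -7.8217.
Neither value makes a denominator zero (s ≠ 6, s ≠ -7), so both are valid.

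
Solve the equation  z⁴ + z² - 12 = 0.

Let u = z². The equation becomes u² + u - 12 = 0.
Factor: (u - 3)(u + 4) = 0, so u = 3 or u = -4.
z² = 3 gives z = ±√(3) ≈ ±1.7321.
z² = -4 < 0 has no real solution.

z = -1.7321 or z = 1.7321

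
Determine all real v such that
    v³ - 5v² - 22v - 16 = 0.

Possible rational roots are divisors of -16. Testing v = -2 gives 0, so (v + 2) is a factor.
Divide: v³ - 5v² - 22v - 16 = (v + 2)(v² - 7v - 8).
Factor the quadratic: v = 8 or v = -1.

v = -2 or v = -1 or v = 8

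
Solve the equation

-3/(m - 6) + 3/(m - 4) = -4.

m = 3.4189 or m = 6.5811

Multiply both sides by (m - 6)(m - 4):
-3(m - 4) + 3(m - 6) = -4(m - 6)(m - 4).
Expand and collect terms: -4m^2 + 40m - 90 = 0.
By the quadratic formula, m = (-40 +/- sqrt(160)) / -8, so m ~= 3.4189 or m ~= 6.5811.
Neither value makes a denominator zero (m != 6, m != 4), so both are valid.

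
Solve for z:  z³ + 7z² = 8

Rearrange: z³ + 7z² - 8 = 0.
Possible rational roots are divisors of -8. Testing z = 1 gives 0, so (z - 1) is a factor.
Divide: z³ + 7z² - 8 = (z - 1)(z² + 8z + 8).
Apply the quadratic formula to z² + 8z + 8 = 0: z = (-8 ± √32)/2, i.e. z ≈ -1.1716 or z ≈ -6.8284.

z = -6.8284 or z = -1.1716 or z = 1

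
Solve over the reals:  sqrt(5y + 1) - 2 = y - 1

Isolate the radical: sqrt(5y + 1) = y + 1.
Square both sides: 5y + 1 = (y + 1)^2.
Expand and rearrange: y^2 - 3y = 0.
Solving gives y = 3 or y = 0.
Check each candidate in the original equation:
  y = 3: sqrt(16) = 4, while y + 1 = 4 — valid.
  y = 0: sqrt(1) = 1, while y + 1 = 1 — valid.

y = 0 or y = 3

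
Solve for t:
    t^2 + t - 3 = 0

t = -2.3028 or t = 1.3028

Discriminant: (1)^2 - 4*1*(-3) = 13.
Quadratic formula: t = (-1 +/- sqrt(13)) / 2.
So t = -1/2 + sqrt(13)/2 ~= 1.3028 or t = -sqrt(13)/2 - 1/2 ~= -2.3028.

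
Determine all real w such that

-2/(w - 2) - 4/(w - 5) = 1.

Multiply both sides by (w - 2)(w - 5):
-2(w - 5) - 4(w - 2) = (w - 2)(w - 5).
Expand and collect terms: w² - w - 8 = 0.
By the quadratic formula, w = (1 ± √33) / 2, so w ≈ 3.3723 or w ≈ -2.3723.
Neither value makes a denominator zero (w ≠ 2, w ≠ 5), so both are valid.

w = -2.3723 or w = 3.3723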